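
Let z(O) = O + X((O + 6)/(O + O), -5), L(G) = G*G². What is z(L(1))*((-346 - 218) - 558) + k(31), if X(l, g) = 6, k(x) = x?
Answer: -7823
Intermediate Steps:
L(G) = G³
z(O) = 6 + O (z(O) = O + 6 = 6 + O)
z(L(1))*((-346 - 218) - 558) + k(31) = (6 + 1³)*((-346 - 218) - 558) + 31 = (6 + 1)*(-564 - 558) + 31 = 7*(-1122) + 31 = -7854 + 31 = -7823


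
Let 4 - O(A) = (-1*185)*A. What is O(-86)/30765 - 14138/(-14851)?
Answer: 66245188/152297005 ≈ 0.43497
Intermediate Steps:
O(A) = 4 + 185*A (O(A) = 4 - (-1*185)*A = 4 - (-185)*A = 4 + 185*A)
O(-86)/30765 - 14138/(-14851) = (4 + 185*(-86))/30765 - 14138/(-14851) = (4 - 15910)*(1/30765) - 14138*(-1/14851) = -15906*1/30765 + 14138/14851 = -5302/10255 + 14138/14851 = 66245188/152297005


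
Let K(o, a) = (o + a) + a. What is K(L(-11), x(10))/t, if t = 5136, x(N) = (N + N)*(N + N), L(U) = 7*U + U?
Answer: 89/642 ≈ 0.13863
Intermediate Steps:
L(U) = 8*U
x(N) = 4*N² (x(N) = (2*N)*(2*N) = 4*N²)
K(o, a) = o + 2*a (K(o, a) = (a + o) + a = o + 2*a)
K(L(-11), x(10))/t = (8*(-11) + 2*(4*10²))/5136 = (-88 + 2*(4*100))*(1/5136) = (-88 + 2*400)*(1/5136) = (-88 + 800)*(1/5136) = 712*(1/5136) = 89/642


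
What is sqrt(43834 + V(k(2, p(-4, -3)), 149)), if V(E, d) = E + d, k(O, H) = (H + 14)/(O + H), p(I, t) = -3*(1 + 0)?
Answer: 2*sqrt(10993) ≈ 209.70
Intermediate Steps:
p(I, t) = -3 (p(I, t) = -3*1 = -3)
k(O, H) = (14 + H)/(H + O)
sqrt(43834 + V(k(2, p(-4, -3)), 149)) = sqrt(43834 + ((14 - 3)/(-3 + 2) + 149)) = sqrt(43834 + (11/(-1) + 149)) = sqrt(43834 + (-1*11 + 149)) = sqrt(43834 + (-11 + 149)) = sqrt(43834 + 138) = sqrt(43972) = 2*sqrt(10993)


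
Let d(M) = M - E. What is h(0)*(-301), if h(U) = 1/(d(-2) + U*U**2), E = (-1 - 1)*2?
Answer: -301/2 ≈ -150.50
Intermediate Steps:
E = -4 (E = -2*2 = -4)
d(M) = 4 + M (d(M) = M - 1*(-4) = M + 4 = 4 + M)
h(U) = 1/(2 + U**3) (h(U) = 1/((4 - 2) + U*U**2) = 1/(2 + U**3))
h(0)*(-301) = -301/(2 + 0**3) = -301/(2 + 0) = -301/2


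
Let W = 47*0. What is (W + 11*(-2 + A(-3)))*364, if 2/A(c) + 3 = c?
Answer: -28028/3 ≈ -9342.7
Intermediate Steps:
A(c) = 2/(-3 + c)
W = 0
(W + 11*(-2 + A(-3)))*364 = (0 + 11*(-2 + 2/(-3 - 3)))*364 = (0 + 11*(-2 + 2/(-6)))*364 = (0 + 11*(-2 + 2*(-⅙)))*364 = (0 + 11*(-2 - ⅓))*364 = (0 + 11*(-7/3))*364 = (0 - 77/3)*364 = -77/3*364 = -28028/3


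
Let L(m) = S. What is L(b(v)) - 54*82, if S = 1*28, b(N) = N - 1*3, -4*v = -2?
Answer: -4400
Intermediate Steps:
v = ½ (v = -¼*(-2) = ½ ≈ 0.50000)
b(N) = -3 + N (b(N) = N - 3 = -3 + N)
S = 28
L(m) = 28
L(b(v)) - 54*82 = 28 - 54*82 = 28 - 4428 = -4400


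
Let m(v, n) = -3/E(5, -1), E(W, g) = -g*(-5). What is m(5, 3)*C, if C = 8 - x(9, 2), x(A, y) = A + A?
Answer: -6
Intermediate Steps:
x(A, y) = 2*A
E(W, g) = 5*g
C = -10 (C = 8 - 2*9 = 8 - 1*18 = 8 - 18 = -10)
m(v, n) = 3/5 (m(v, n) = -3/(5*(-1)) = -3/(-5) = -3*(-1/5) = 3/5)
m(5, 3)*C = (3/5)*(-10) = -6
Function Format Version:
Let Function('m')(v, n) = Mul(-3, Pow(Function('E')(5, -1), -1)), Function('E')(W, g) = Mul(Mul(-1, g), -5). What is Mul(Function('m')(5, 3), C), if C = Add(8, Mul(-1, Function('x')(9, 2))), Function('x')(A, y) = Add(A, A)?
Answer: -6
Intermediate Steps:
Function('x')(A, y) = Mul(2, A)
Function('E')(W, g) = Mul(5, g)
C = -10 (C = Add(8, Mul(-1, Mul(2, 9))) = Add(8, Mul(-1, 18)) = Add(8, -18) = -10)
Function('m')(v, n) = Rational(3, 5) (Function('m')(v, n) = Mul(-3, Pow(Mul(5, -1), -1)) = Mul(-3, Pow(-5, -1)) = Mul(-3, Rational(-1, 5)) = Rational(3, 5))
Mul(Function('m')(5, 3), C) = Mul(Rational(3, 5), -10) = -6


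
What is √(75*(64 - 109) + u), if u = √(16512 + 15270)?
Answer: √(-3375 + √31782) ≈ 56.54*I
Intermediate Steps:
u = √31782 ≈ 178.28
√(75*(64 - 109) + u) = √(75*(64 - 109) + √31782) = √(75*(-45) + √31782) = √(-3375 + √31782)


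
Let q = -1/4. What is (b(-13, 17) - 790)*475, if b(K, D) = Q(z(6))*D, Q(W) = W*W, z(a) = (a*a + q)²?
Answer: 3376558864075/256 ≈ 1.3190e+10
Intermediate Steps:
q = -¼ (q = -1*¼ = -¼ ≈ -0.25000)
z(a) = (-¼ + a²)² (z(a) = (a*a - ¼)² = (a² - ¼)² = (-¼ + a²)²)
Q(W) = W²
b(K, D) = 418161601*D/256 (b(K, D) = ((-1 + 4*6²)²/16)²*D = ((-1 + 4*36)²/16)²*D = ((-1 + 144)²/16)²*D = ((1/16)*143²)²*D = ((1/16)*20449)²*D = (20449/16)²*D = 418161601*D/256)
(b(-13, 17) - 790)*475 = ((418161601/256)*17 - 790)*475 = (7108747217/256 - 790)*475 = (7108544977/256)*475 = 3376558864075/256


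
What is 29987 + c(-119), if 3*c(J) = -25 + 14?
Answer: 89950/3 ≈ 29983.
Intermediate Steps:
c(J) = -11/3 (c(J) = (-25 + 14)/3 = (1/3)*(-11) = -11/3)
29987 + c(-119) = 29987 - 11/3 = 89950/3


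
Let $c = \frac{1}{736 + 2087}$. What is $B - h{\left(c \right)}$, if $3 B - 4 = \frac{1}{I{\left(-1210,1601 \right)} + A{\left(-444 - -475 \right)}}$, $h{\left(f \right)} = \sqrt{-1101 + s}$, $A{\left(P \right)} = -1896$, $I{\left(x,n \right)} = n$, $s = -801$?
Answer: $\frac{393}{295} - i \sqrt{1902} \approx 1.3322 - 43.612 i$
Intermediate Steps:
$c = \frac{1}{2823} \approx 0.00035423$
$h{\left(f \right)} = i \sqrt{1902}$ ($h{\left(f \right)} = \sqrt{-1101 - 801} = \sqrt{-1902} = i \sqrt{1902}$)
$B = \frac{393}{295}$ ($B = \frac{4}{3} + \frac{1}{3 \left(1601 - 1896\right)} = \frac{4}{3} + \frac{1}{3 \left(-295\right)} = \frac{4}{3} + \frac{1}{3} \left(- \frac{1}{295}\right) = \frac{4}{3} - \frac{1}{885} = \frac{393}{295} \approx 1.3322$)
$B - h{\left(c \right)} = \frac{393}{295} - i \sqrt{1902}$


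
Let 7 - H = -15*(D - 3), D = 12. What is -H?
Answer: -142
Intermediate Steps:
H = 142 (H = 7 - (-15)*(12 - 3) = 7 - (-15)*9 = 7 - 1*(-135) = 7 + 135 = 142)
-H = -1*142 = -142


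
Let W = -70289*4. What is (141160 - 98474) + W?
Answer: -238470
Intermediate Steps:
W = -281156
(141160 - 98474) + W = (141160 - 98474) - 281156 = 42686 - 281156 = -238470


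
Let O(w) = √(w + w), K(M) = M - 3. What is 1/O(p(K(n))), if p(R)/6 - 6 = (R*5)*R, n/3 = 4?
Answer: √137/822 ≈ 0.014239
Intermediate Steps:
n = 12 (n = 3*4 = 12)
K(M) = -3 + M
p(R) = 36 + 30*R² (p(R) = 36 + 6*((R*5)*R) = 36 + 6*((5*R)*R) = 36 + 6*(5*R²) = 36 + 30*R²)
O(w) = √2*√w (O(w) = √(2*w) = √2*√w)
1/O(p(K(n))) = 1/(√2*√(36 + 30*(-3 + 12)²)) = 1/(√2*√(36 + 30*9²)) = 1/(√2*√(36 + 30*81)) = 1/(√2*√(36 + 2430)) = 1/(√2*√2466) = 1/(√2*(3*√274)) = 1/(6*√137) = √137/822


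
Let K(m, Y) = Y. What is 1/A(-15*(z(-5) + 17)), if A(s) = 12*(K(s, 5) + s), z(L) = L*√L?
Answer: -1/4350 - I*√5/14500 ≈ -0.00022989 - 0.00015421*I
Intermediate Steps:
z(L) = L^(3/2)
A(s) = 60 + 12*s (A(s) = 12*(5 + s) = 60 + 12*s)
1/A(-15*(z(-5) + 17)) = 1/(60 + 12*(-15*((-5)^(3/2) + 17))) = 1/(60 + 12*(-15*(-5*I*√5 + 17))) = 1/(60 + 12*(-15*(17 - 5*I*√5))) = 1/(60 + 12*(-255 + 75*I*√5)) = 1/(60 + (-3060 + 900*I*√5)) = 1/(-3000 + 900*I*√5)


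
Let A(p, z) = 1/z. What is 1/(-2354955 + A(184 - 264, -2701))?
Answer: -2701/6360733456 ≈ -4.2464e-7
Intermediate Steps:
1/(-2354955 + A(184 - 264, -2701)) = 1/(-2354955 + 1/(-2701)) = 1/(-2354955 - 1/2701) = 1/(-6360733456/2701) = -2701/6360733456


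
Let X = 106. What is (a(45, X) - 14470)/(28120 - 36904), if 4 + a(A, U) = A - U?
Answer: 1615/976 ≈ 1.6547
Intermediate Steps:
a(A, U) = -4 + A - U (a(A, U) = -4 + (A - U) = -4 + A - U)
(a(45, X) - 14470)/(28120 - 36904) = ((-4 + 45 - 1*106) - 14470)/(28120 - 36904) = ((-4 + 45 - 106) - 14470)/(-8784) = (-65 - 14470)*(-1/8784) = -14535*(-1/8784) = 1615/976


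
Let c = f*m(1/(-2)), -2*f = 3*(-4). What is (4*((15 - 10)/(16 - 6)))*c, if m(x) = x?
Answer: -6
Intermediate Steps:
f = 6 (f = -3*(-4)/2 = -½*(-12) = 6)
c = -3 (c = 6/(-2) = 6*(-½) = -3)
(4*((15 - 10)/(16 - 6)))*c = (4*((15 - 10)/(16 - 6)))*(-3) = (4*(5/10))*(-3) = (4*(5*(⅒)))*(-3) = (4*(½))*(-3) = 2*(-3) = -6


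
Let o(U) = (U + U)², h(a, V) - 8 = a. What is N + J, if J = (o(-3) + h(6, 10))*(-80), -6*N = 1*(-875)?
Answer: -23125/6 ≈ -3854.2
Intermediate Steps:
h(a, V) = 8 + a
o(U) = 4*U² (o(U) = (2*U)² = 4*U²)
N = 875/6 (N = -(-875)/6 = -⅙*(-875) = 875/6 ≈ 145.83)
J = -4000 (J = (4*(-3)² + (8 + 6))*(-80) = (4*9 + 14)*(-80) = (36 + 14)*(-80) = 50*(-80) = -4000)
N + J = 875/6 - 4000 = -23125/6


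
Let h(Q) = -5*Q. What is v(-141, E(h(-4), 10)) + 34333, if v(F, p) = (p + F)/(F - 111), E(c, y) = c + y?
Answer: 2884009/84 ≈ 34333.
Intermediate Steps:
v(F, p) = (F + p)/(-111 + F)
v(-141, E(h(-4), 10)) + 34333 = (-141 + (-5*(-4) + 10))/(-111 - 141) + 34333 = (-141 + (20 + 10))/(-252) + 34333 = -(-141 + 30)/252 + 34333 = -1/252*(-111) + 34333 = 37/84 + 34333 = 2884009/84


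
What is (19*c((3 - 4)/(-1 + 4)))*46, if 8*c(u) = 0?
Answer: 0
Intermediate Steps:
c(u) = 0 (c(u) = (⅛)*0 = 0)
(19*c((3 - 4)/(-1 + 4)))*46 = (19*0)*46 = 0*46 = 0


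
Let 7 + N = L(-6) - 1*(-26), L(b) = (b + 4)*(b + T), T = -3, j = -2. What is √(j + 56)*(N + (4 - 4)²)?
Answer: 111*√6 ≈ 271.89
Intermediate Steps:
L(b) = (-3 + b)*(4 + b) (L(b) = (b + 4)*(b - 3) = (4 + b)*(-3 + b) = (-3 + b)*(4 + b))
N = 37 (N = -7 + ((-12 - 6 + (-6)²) - 1*(-26)) = -7 + ((-12 - 6 + 36) + 26) = -7 + (18 + 26) = -7 + 44 = 37)
√(j + 56)*(N + (4 - 4)²) = √(-2 + 56)*(37 + (4 - 4)²) = √54*(37 + 0²) = (3*√6)*(37 + 0) = (3*√6)*37 = 111*√6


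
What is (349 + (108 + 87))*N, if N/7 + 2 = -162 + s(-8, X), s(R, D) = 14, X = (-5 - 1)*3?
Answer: -571200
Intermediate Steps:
X = -18 (X = -6*3 = -18)
N = -1050 (N = -14 + 7*(-162 + 14) = -14 + 7*(-148) = -14 - 1036 = -1050)
(349 + (108 + 87))*N = (349 + (108 + 87))*(-1050) = (349 + 195)*(-1050) = 544*(-1050) = -571200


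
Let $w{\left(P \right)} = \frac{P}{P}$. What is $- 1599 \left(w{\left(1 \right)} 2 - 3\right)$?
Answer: $1599$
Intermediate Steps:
$w{\left(P \right)} = 1$
$- 1599 \left(w{\left(1 \right)} 2 - 3\right) = - 1599 \left(1 \cdot 2 - 3\right) = - 1599 \left(2 - 3\right) = \left(-1599\right) \left(-1\right) = 1599$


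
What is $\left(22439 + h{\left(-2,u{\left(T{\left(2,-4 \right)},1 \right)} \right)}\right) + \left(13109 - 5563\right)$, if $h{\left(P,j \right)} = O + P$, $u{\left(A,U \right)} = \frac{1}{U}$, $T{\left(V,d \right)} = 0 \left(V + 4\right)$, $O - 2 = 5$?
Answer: $29990$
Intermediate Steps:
$O = 7$ ($O = 2 + 5 = 7$)
$T{\left(V,d \right)} = 0$ ($T{\left(V,d \right)} = 0 \left(4 + V\right) = 0$)
$h{\left(P,j \right)} = 7 + P$
$\left(22439 + h{\left(-2,u{\left(T{\left(2,-4 \right)},1 \right)} \right)}\right) + \left(13109 - 5563\right) = \left(22439 + \left(7 - 2\right)\right) + \left(13109 - 5563\right) = \left(22439 + 5\right) + \left(13109 - 5563\right) = 22444 + 7546 = 29990$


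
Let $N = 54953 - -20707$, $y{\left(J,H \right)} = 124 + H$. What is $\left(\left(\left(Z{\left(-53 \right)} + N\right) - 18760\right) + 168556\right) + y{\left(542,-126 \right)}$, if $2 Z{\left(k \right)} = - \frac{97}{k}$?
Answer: $\frac{23898221}{106} \approx 2.2546 \cdot 10^{5}$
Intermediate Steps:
$Z{\left(k \right)} = - \frac{97}{2 k}$ ($Z{\left(k \right)} = \frac{\left(-97\right) \frac{1}{k}}{2} = - \frac{97}{2 k}$)
$N = 75660$ ($N = 54953 + 20707 = 75660$)
$\left(\left(\left(Z{\left(-53 \right)} + N\right) - 18760\right) + 168556\right) + y{\left(542,-126 \right)} = \left(\left(\left(- \frac{97}{2 \left(-53\right)} + 75660\right) - 18760\right) + 168556\right) + \left(124 - 126\right) = \left(\left(\left(\left(- \frac{97}{2}\right) \left(- \frac{1}{53}\right) + 75660\right) - 18760\right) + 168556\right) - 2 = \left(\left(\left(\frac{97}{106} + 75660\right) - 18760\right) + 168556\right) - 2 = \left(\left(\frac{8020057}{106} - 18760\right) + 168556\right) - 2 = \left(\frac{6031497}{106} + 168556\right) - 2 = \frac{23898433}{106} - 2 = \frac{23898221}{106}$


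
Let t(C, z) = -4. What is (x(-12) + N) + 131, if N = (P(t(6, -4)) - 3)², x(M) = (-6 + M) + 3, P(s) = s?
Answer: 165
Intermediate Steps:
x(M) = -3 + M
N = 49 (N = (-4 - 3)² = (-7)² = 49)
(x(-12) + N) + 131 = ((-3 - 12) + 49) + 131 = (-15 + 49) + 131 = 34 + 131 = 165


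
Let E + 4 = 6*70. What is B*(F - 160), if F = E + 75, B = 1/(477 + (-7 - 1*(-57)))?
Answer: 331/527 ≈ 0.62808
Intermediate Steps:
E = 416 (E = -4 + 6*70 = -4 + 420 = 416)
B = 1/527 (B = 1/(477 + (-7 + 57)) = 1/(477 + 50) = 1/527 ≈ 0.0018975)
F = 491 (F = 416 + 75 = 491)
B*(F - 160) = (491 - 160)/527 = (1/527)*331 = 331/527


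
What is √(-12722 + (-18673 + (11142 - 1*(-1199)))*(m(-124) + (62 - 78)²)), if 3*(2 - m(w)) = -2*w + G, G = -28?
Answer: I*√10638282/3 ≈ 1087.2*I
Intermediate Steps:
m(w) = 34/3 + 2*w/3 (m(w) = 2 - (-2*w - 28)/3 = 2 - (-28 - 2*w)/3 = 2 + (28/3 + 2*w/3) = 34/3 + 2*w/3)
√(-12722 + (-18673 + (11142 - 1*(-1199)))*(m(-124) + (62 - 78)²)) = √(-12722 + (-18673 + (11142 - 1*(-1199)))*((34/3 + (⅔)*(-124)) + (62 - 78)²)) = √(-12722 + (-18673 + (11142 + 1199))*((34/3 - 248/3) + (-16)²)) = √(-12722 + (-18673 + 12341)*(-214/3 + 256)) = √(-12722 - 6332*554/3) = √(-12722 - 3507928/3) = √(-3546094/3) = I*√10638282/3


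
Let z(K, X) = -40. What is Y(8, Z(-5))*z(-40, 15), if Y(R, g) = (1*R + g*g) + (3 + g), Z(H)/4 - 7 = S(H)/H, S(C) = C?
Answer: -42680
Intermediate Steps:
Z(H) = 32 (Z(H) = 28 + 4*(H/H) = 28 + 4*1 = 28 + 4 = 32)
Y(R, g) = 3 + R + g + g² (Y(R, g) = (R + g²) + (3 + g) = 3 + R + g + g²)
Y(8, Z(-5))*z(-40, 15) = (3 + 8 + 32 + 32²)*(-40) = (3 + 8 + 32 + 1024)*(-40) = 1067*(-40) = -42680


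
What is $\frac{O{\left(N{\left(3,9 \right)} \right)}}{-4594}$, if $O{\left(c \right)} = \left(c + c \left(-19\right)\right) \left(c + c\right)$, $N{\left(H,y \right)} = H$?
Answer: $\frac{162}{2297} \approx 0.070527$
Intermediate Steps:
$O{\left(c \right)} = - 36 c^{2}$ ($O{\left(c \right)} = \left(c - 19 c\right) 2 c = - 18 c 2 c = - 36 c^{2}$)
$\frac{O{\left(N{\left(3,9 \right)} \right)}}{-4594} = \frac{\left(-36\right) 3^{2}}{-4594} = \left(-36\right) 9 \left(- \frac{1}{4594}\right) = \left(-324\right) \left(- \frac{1}{4594}\right) = \frac{162}{2297}$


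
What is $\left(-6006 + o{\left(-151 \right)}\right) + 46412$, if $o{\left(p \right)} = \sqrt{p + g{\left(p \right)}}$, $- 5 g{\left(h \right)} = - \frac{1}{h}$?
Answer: $40406 + \frac{i \sqrt{86074530}}{755} \approx 40406.0 + 12.288 i$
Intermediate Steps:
$g{\left(h \right)} = \frac{1}{5 h}$ ($g{\left(h \right)} = - \frac{\left(-1\right) \frac{1}{h}}{5} = \frac{1}{5 h}$)
$o{\left(p \right)} = \sqrt{p + \frac{1}{5 p}}$
$\left(-6006 + o{\left(-151 \right)}\right) + 46412 = \left(-6006 + \frac{\sqrt{\frac{5}{-151} + 25 \left(-151\right)}}{5}\right) + 46412 = \left(-6006 + \frac{\sqrt{5 \left(- \frac{1}{151}\right) - 3775}}{5}\right) + 46412 = \left(-6006 + \frac{\sqrt{- \frac{5}{151} - 3775}}{5}\right) + 46412 = \left(-6006 + \frac{\sqrt{- \frac{570030}{151}}}{5}\right) + 46412 = \left(-6006 + \frac{\frac{1}{151} i \sqrt{86074530}}{5}\right) + 46412 = \left(-6006 + \frac{i \sqrt{86074530}}{755}\right) + 46412 = 40406 + \frac{i \sqrt{86074530}}{755}$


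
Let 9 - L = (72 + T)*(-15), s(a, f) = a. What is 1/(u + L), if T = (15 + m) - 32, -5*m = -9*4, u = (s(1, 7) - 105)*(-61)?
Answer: 1/7286 ≈ 0.00013725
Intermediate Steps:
u = 6344 (u = (1 - 105)*(-61) = -104*(-61) = 6344)
m = 36/5 (m = -(-9)*4/5 = -1/5*(-36) = 36/5 ≈ 7.2000)
T = -49/5 (T = (15 + 36/5) - 32 = 111/5 - 32 = -49/5 ≈ -9.8000)
L = 942 (L = 9 - (72 - 49/5)*(-15) = 9 - 311*(-15)/5 = 9 - 1*(-933) = 9 + 933 = 942)
1/(u + L) = 1/(6344 + 942) = 1/7286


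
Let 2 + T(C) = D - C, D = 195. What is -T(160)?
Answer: -33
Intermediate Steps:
T(C) = 193 - C (T(C) = -2 + (195 - C) = 193 - C)
-T(160) = -(193 - 1*160) = -(193 - 160) = -1*33 = -33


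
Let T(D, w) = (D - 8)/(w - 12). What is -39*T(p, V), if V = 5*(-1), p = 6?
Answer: -78/17 ≈ -4.5882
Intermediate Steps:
V = -5
T(D, w) = (-8 + D)/(-12 + w)
-39*T(p, V) = -39*(-8 + 6)/(-12 - 5) = -39*(-2)/(-17) = -(-39)*(-2)/17 = -39*2/17 = -78/17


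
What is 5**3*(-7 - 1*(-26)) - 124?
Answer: 2251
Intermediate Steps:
5**3*(-7 - 1*(-26)) - 124 = 125*(-7 + 26) - 124 = 125*19 - 124 = 2375 - 124 = 2251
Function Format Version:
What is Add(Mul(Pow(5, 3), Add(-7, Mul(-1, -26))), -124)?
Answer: 2251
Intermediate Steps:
Add(Mul(Pow(5, 3), Add(-7, Mul(-1, -26))), -124) = Add(Mul(125, Add(-7, 26)), -124) = Add(Mul(125, 19), -124) = Add(2375, -124) = 2251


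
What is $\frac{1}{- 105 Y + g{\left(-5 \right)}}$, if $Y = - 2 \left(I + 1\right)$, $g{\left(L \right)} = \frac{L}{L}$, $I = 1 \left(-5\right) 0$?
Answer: $\frac{1}{211} \approx 0.0047393$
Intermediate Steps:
$I = 0$ ($I = \left(-5\right) 0 = 0$)
$g{\left(L \right)} = 1$
$Y = -2$ ($Y = - 2 \left(0 + 1\right) = \left(-2\right) 1 = -2$)
$\frac{1}{- 105 Y + g{\left(-5 \right)}} = \frac{1}{\left(-105\right) \left(-2\right) + 1} = \frac{1}{210 + 1} = \frac{1}{211}$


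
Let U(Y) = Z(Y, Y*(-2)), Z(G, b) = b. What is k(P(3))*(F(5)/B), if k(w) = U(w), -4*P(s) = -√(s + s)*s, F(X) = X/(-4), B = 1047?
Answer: 5*√6/2792 ≈ 0.0043866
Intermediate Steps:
F(X) = -X/4 (F(X) = X*(-¼) = -X/4)
U(Y) = -2*Y (U(Y) = Y*(-2) = -2*Y)
P(s) = √2*s^(3/2)/4 (P(s) = -(-1)*√(s + s)*s/4 = -(-1)*√(2*s)*s/4 = -(-1)*(√2*√s)*s/4 = -(-1)*√2*s^(3/2)/4 = √2*s^(3/2)/4)
k(w) = -2*w
k(P(3))*(F(5)/B) = (-√2*3^(3/2)/2)*(-¼*5/1047) = (-√2*3*√3/2)*(-5/4*1/1047) = -3*√6/2*(-5/4188) = 5*√6/2792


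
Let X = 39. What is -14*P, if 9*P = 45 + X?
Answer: -392/3 ≈ -130.67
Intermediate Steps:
P = 28/3 (P = (45 + 39)/9 = (⅑)*84 = 28/3 ≈ 9.3333)
-14*P = -14*28/3 = -392/3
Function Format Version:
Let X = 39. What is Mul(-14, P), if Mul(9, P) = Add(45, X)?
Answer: Rational(-392, 3) ≈ -130.67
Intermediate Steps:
P = Rational(28, 3) (P = Mul(Rational(1, 9), Add(45, 39)) = Mul(Rational(1, 9), 84) = Rational(28, 3) ≈ 9.3333)
Mul(-14, P) = Mul(-14, Rational(28, 3)) = Rational(-392, 3)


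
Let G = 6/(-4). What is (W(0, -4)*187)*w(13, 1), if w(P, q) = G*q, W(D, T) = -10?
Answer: 2805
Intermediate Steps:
G = -3/2 (G = 6*(-1/4) = -3/2 ≈ -1.5000)
w(P, q) = -3*q/2
(W(0, -4)*187)*w(13, 1) = (-10*187)*(-3/2*1) = -1870*(-3/2) = 2805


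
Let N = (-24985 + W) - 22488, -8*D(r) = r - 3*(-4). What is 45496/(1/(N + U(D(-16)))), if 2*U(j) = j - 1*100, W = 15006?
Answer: -1479382058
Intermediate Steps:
D(r) = -3/2 - r/8 (D(r) = -(r - 3*(-4))/8 = -(r + 12)/8 = -(12 + r)/8 = -3/2 - r/8)
U(j) = -50 + j/2 (U(j) = (j - 1*100)/2 = (j - 100)/2 = (-100 + j)/2 = -50 + j/2)
N = -32467 (N = (-24985 + 15006) - 22488 = -9979 - 22488 = -32467)
45496/(1/(N + U(D(-16)))) = 45496/(1/(-32467 + (-50 + (-3/2 - ⅛*(-16))/2))) = 45496/(1/(-32467 + (-50 + (-3/2 + 2)/2))) = 45496/(1/(-32467 + (-50 + (½)*(½)))) = 45496/(1/(-32467 + (-50 + ¼))) = 45496/(1/(-32467 - 199/4)) = 45496/(1/(-130067/4)) = 45496/(-4/130067) = 45496*(-130067/4) = -1479382058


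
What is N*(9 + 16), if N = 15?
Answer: 375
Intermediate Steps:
N*(9 + 16) = 15*(9 + 16) = 15*25 = 375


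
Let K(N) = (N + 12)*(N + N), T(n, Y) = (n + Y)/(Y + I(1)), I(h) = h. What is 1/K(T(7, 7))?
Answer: 8/385 ≈ 0.020779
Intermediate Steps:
T(n, Y) = (Y + n)/(1 + Y) (T(n, Y) = (n + Y)/(Y + 1) = (Y + n)/(1 + Y))
K(N) = 2*N*(12 + N) (K(N) = (12 + N)*(2*N) = 2*N*(12 + N))
1/K(T(7, 7)) = 1/(2*((7 + 7)/(1 + 7))*(12 + (7 + 7)/(1 + 7))) = 1/(2*(14/8)*(12 + 14/8)) = 1/(2*((1/8)*14)*(12 + (1/8)*14)) = 1/(2*(7/4)*(12 + 7/4)) = 1/(2*(7/4)*(55/4)) = 1/(385/8) = 8/385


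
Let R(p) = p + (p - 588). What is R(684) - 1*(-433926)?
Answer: 434706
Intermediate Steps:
R(p) = -588 + 2*p (R(p) = p + (-588 + p) = -588 + 2*p)
R(684) - 1*(-433926) = (-588 + 2*684) - 1*(-433926) = (-588 + 1368) + 433926 = 780 + 433926 = 434706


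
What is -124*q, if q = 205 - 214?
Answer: 1116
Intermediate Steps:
q = -9
-124*q = -124*(-9) = 1116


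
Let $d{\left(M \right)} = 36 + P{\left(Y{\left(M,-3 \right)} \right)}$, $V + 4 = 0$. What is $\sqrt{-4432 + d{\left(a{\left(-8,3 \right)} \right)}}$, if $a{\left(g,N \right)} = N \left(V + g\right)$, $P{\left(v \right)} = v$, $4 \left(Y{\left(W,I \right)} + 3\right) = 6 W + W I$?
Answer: $i \sqrt{4426} \approx 66.528 i$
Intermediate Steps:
$V = -4$ ($V = -4 + 0 = -4$)
$Y{\left(W,I \right)} = -3 + \frac{3 W}{2} + \frac{I W}{4}$ ($Y{\left(W,I \right)} = -3 + \frac{6 W + W I}{4} = -3 + \frac{6 W + I W}{4} = -3 + \left(\frac{3 W}{2} + \frac{I W}{4}\right) = -3 + \frac{3 W}{2} + \frac{I W}{4}$)
$a{\left(g,N \right)} = N \left(-4 + g\right)$
$d{\left(M \right)} = 33 + \frac{3 M}{4}$ ($d{\left(M \right)} = 36 + \left(-3 + \frac{3 M}{2} + \frac{1}{4} \left(-3\right) M\right) = 36 - \left(3 - \frac{3 M}{4}\right) = 36 + \left(-3 + \frac{3 M}{4}\right) = 33 + \frac{3 M}{4}$)
$\sqrt{-4432 + d{\left(a{\left(-8,3 \right)} \right)}} = \sqrt{-4432 + \left(33 + \frac{3 \cdot 3 \left(-4 - 8\right)}{4}\right)} = \sqrt{-4432 + \left(33 + \frac{3 \cdot 3 \left(-12\right)}{4}\right)} = \sqrt{-4432 + \left(33 + \frac{3}{4} \left(-36\right)\right)} = \sqrt{-4432 + \left(33 - 27\right)} = \sqrt{-4432 + 6} = \sqrt{-4426} = i \sqrt{4426}$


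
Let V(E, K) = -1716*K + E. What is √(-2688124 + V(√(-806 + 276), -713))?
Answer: √(-1464616 + I*√530) ≈ 0.01 + 1210.2*I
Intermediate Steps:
V(E, K) = E - 1716*K
√(-2688124 + V(√(-806 + 276), -713)) = √(-2688124 + (√(-806 + 276) - 1716*(-713))) = √(-2688124 + (√(-530) + 1223508)) = √(-2688124 + (I*√530 + 1223508)) = √(-2688124 + (1223508 + I*√530)) = √(-1464616 + I*√530)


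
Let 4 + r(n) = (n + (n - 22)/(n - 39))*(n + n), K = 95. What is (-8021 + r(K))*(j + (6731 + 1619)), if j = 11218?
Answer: 1407110420/7 ≈ 2.0102e+8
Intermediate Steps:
r(n) = -4 + 2*n*(n + (-22 + n)/(-39 + n)) (r(n) = -4 + (n + (n - 22)/(n - 39))*(n + n) = -4 + (n + (-22 + n)/(-39 + n))*(2*n) = -4 + 2*n*(n + (-22 + n)/(-39 + n)))
(-8021 + r(K))*(j + (6731 + 1619)) = (-8021 + 2*(78 + 95³ - 38*95² - 24*95)/(-39 + 95))*(11218 + (6731 + 1619)) = (-8021 + 2*(78 + 857375 - 38*9025 - 2280)/56)*(11218 + 8350) = (-8021 + 2*(1/56)*(78 + 857375 - 342950 - 2280))*19568 = (-8021 + 2*(1/56)*512223)*19568 = (-8021 + 512223/28)*19568 = (287635/28)*19568 = 1407110420/7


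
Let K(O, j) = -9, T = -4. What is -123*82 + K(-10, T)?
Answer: -10095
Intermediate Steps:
-123*82 + K(-10, T) = -123*82 - 9 = -10086 - 9 = -10095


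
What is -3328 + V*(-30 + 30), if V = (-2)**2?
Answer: -3328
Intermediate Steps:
V = 4
-3328 + V*(-30 + 30) = -3328 + 4*(-30 + 30) = -3328 + 4*0 = -3328 + 0 = -3328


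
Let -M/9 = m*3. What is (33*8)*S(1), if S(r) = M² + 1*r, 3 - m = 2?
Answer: 192720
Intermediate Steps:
m = 1 (m = 3 - 1*2 = 3 - 2 = 1)
M = -27 (M = -9*3 = -27)
S(r) = 729 + r (S(r) = (-27)² + 1*r = 729 + r)
(33*8)*S(1) = (33*8)*(729 + 1) = 264*730 = 192720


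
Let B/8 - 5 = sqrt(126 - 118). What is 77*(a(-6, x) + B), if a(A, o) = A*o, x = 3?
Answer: 1694 + 1232*sqrt(2) ≈ 3436.3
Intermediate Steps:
B = 40 + 16*sqrt(2) (B = 40 + 8*sqrt(126 - 118) = 40 + 8*sqrt(8) = 40 + 8*(2*sqrt(2)) = 40 + 16*sqrt(2) ≈ 62.627)
77*(a(-6, x) + B) = 77*(-6*3 + (40 + 16*sqrt(2))) = 77*(-18 + (40 + 16*sqrt(2))) = 77*(22 + 16*sqrt(2)) = 1694 + 1232*sqrt(2)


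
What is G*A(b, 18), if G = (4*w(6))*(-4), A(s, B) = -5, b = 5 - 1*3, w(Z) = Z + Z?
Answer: 960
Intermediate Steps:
w(Z) = 2*Z
b = 2 (b = 5 - 3 = 2)
G = -192 (G = (4*(2*6))*(-4) = (4*12)*(-4) = 48*(-4) = -192)
G*A(b, 18) = -192*(-5) = 960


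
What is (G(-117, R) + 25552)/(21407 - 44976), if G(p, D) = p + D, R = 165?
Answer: -25600/23569 ≈ -1.0862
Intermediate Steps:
G(p, D) = D + p
(G(-117, R) + 25552)/(21407 - 44976) = ((165 - 117) + 25552)/(21407 - 44976) = (48 + 25552)/(-23569) = 25600*(-1/23569) = -25600/23569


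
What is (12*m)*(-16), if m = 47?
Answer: -9024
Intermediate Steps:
(12*m)*(-16) = (12*47)*(-16) = 564*(-16) = -9024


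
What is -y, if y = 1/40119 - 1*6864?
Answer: 275376815/40119 ≈ 6864.0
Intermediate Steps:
y = -275376815/40119 (y = 1/40119 - 6864 = -275376815/40119 ≈ -6864.0)
-y = -1*(-275376815/40119) = 275376815/40119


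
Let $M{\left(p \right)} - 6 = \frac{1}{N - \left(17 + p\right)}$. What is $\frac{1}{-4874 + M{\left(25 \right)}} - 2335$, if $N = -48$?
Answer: $- \frac{1023012625}{438121} \approx -2335.0$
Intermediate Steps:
$M{\left(p \right)} = 6 + \frac{1}{-65 - p}$ ($M{\left(p \right)} = 6 + \frac{1}{-48 - \left(17 + p\right)} = 6 + \frac{1}{-65 - p}$)
$\frac{1}{-4874 + M{\left(25 \right)}} - 2335 = \frac{1}{-4874 + \frac{389 + 6 \cdot 25}{65 + 25}} - 2335 = \frac{1}{-4874 + \frac{389 + 150}{90}} - 2335 = \frac{1}{-4874 + \frac{1}{90} \cdot 539} - 2335 = \frac{1}{-4874 + \frac{539}{90}} - 2335 = \frac{1}{- \frac{438121}{90}} - 2335 = - \frac{90}{438121} - 2335 = - \frac{1023012625}{438121}$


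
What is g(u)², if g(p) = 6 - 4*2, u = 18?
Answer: 4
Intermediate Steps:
g(p) = -2 (g(p) = 6 - 8 = -2)
g(u)² = (-2)² = 4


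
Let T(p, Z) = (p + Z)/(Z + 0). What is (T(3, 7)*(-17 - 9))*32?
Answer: -8320/7 ≈ -1188.6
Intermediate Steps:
T(p, Z) = (Z + p)/Z
(T(3, 7)*(-17 - 9))*32 = (((7 + 3)/7)*(-17 - 9))*32 = (((⅐)*10)*(-26))*32 = ((10/7)*(-26))*32 = -260/7*32 = -8320/7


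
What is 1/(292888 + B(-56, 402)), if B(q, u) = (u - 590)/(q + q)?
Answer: 28/8200911 ≈ 3.4143e-6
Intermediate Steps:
B(q, u) = (-590 + u)/(2*q) (B(q, u) = (-590 + u)/((2*q)) = (-590 + u)*(1/(2*q)) = (-590 + u)/(2*q))
1/(292888 + B(-56, 402)) = 1/(292888 + (½)*(-590 + 402)/(-56)) = 1/(292888 + (½)*(-1/56)*(-188)) = 1/(292888 + 47/28) = 1/(8200911/28) = 28/8200911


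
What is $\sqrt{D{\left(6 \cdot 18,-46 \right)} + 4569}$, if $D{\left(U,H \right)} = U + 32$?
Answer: $\sqrt{4709} \approx 68.622$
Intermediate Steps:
$D{\left(U,H \right)} = 32 + U$
$\sqrt{D{\left(6 \cdot 18,-46 \right)} + 4569} = \sqrt{\left(32 + 6 \cdot 18\right) + 4569} = \sqrt{\left(32 + 108\right) + 4569} = \sqrt{140 + 4569} = \sqrt{4709}$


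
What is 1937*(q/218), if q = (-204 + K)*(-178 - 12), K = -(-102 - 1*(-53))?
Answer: 28522325/109 ≈ 2.6167e+5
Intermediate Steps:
K = 49 (K = -(-102 + 53) = -1*(-49) = 49)
q = 29450 (q = (-204 + 49)*(-178 - 12) = -155*(-190) = 29450)
1937*(q/218) = 1937*(29450/218) = 1937*(29450*(1/218)) = 1937*(14725/109) = 28522325/109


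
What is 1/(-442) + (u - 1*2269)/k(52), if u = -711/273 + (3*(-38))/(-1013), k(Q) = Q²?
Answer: -1784633455/2118734072 ≈ -0.84231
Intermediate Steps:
u = -229707/92183 (u = -711*1/273 - 114*(-1/1013) = -237/91 + 114/1013 = -229707/92183 ≈ -2.4919)
1/(-442) + (u - 1*2269)/k(52) = 1/(-442) + (-229707/92183 - 1*2269)/(52²) = -1/442 + (-229707/92183 - 2269)/2704 = -1/442 - 209392934/92183*1/2704 = -1/442 - 104696467/124631416 = -1784633455/2118734072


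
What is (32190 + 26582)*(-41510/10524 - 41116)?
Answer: -6358341297742/2631 ≈ -2.4167e+9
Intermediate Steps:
(32190 + 26582)*(-41510/10524 - 41116) = 58772*(-41510*1/10524 - 41116) = 58772*(-20755/5262 - 41116) = 58772*(-216373147/5262) = -6358341297742/2631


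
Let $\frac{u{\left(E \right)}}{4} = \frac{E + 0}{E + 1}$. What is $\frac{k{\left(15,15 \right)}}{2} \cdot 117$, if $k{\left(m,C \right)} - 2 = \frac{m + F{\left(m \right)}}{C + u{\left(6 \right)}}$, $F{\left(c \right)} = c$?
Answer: $\frac{9126}{43} \approx 212.23$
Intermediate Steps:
$u{\left(E \right)} = \frac{4 E}{1 + E}$ ($u{\left(E \right)} = 4 \frac{E + 0}{E + 1} = 4 \frac{E}{1 + E} = \frac{4 E}{1 + E}$)
$k{\left(m,C \right)} = 2 + \frac{2 m}{\frac{24}{7} + C}$ ($k{\left(m,C \right)} = 2 + \frac{m + m}{C + 4 \cdot 6 \frac{1}{1 + 6}} = 2 + \frac{2 m}{C + 4 \cdot 6 \cdot \frac{1}{7}} = 2 + \frac{2 m}{C + \frac{24}{7}} = 2 + \frac{2 m}{\frac{24}{7} + C}$)
$\frac{k{\left(15,15 \right)}}{2} \cdot 117 = \frac{2 \frac{1}{24 + 7 \cdot 15} \left(24 + 7 \cdot 15 + 7 \cdot 15\right)}{2} \cdot 117 = \frac{2 \left(24 + 105 + 105\right)}{24 + 105} \cdot \frac{1}{2} \cdot 117 = 2 \cdot \frac{1}{129} \cdot 234 \cdot \frac{1}{2} \cdot 117 = \frac{156}{43} \cdot \frac{1}{2} \cdot 117 = \frac{78}{43} \cdot 117 = \frac{9126}{43}$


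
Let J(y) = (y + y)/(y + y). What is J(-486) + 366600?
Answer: 366601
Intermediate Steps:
J(y) = 1 (J(y) = (2*y)/((2*y)) = (2*y)*(1/(2*y)) = 1)
J(-486) + 366600 = 1 + 366600 = 366601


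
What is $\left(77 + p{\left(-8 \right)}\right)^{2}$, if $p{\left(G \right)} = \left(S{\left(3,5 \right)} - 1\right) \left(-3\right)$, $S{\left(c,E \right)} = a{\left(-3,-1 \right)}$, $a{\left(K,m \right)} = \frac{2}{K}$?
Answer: $6724$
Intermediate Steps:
$S{\left(c,E \right)} = - \frac{2}{3}$ ($S{\left(c,E \right)} = \frac{2}{-3} = 2 \left(- \frac{1}{3}\right) = - \frac{2}{3}$)
$p{\left(G \right)} = 5$ ($p{\left(G \right)} = \left(- \frac{2}{3} - 1\right) \left(-3\right) = \left(- \frac{5}{3}\right) \left(-3\right) = 5$)
$\left(77 + p{\left(-8 \right)}\right)^{2} = \left(77 + 5\right)^{2} = 82^{2} = 6724$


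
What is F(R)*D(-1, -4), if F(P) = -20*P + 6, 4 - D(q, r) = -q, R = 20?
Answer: -1182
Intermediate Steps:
D(q, r) = 4 + q (D(q, r) = 4 - (-1)*q = 4 + q)
F(P) = 6 - 20*P
F(R)*D(-1, -4) = (6 - 20*20)*(4 - 1) = (6 - 400)*3 = -394*3 = -1182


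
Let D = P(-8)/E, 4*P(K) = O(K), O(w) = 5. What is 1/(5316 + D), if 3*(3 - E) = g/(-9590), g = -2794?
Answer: 167032/888014037 ≈ 0.00018810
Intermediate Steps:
P(K) = 5/4 (P(K) = (¼)*5 = 5/4)
E = 41758/14385 (E = 3 - (-2794)/(3*(-9590)) = 3 - (-2794)*(-1)/(3*9590) = 3 - ⅓*1397/4795 = 3 - 1397/14385 = 41758/14385 ≈ 2.9029)
D = 71925/167032 (D = 5/(4*(41758/14385)) = (5/4)*(14385/41758) = 71925/167032 ≈ 0.43061)
1/(5316 + D) = 1/(5316 + 71925/167032) = 1/(888014037/167032) = 167032/888014037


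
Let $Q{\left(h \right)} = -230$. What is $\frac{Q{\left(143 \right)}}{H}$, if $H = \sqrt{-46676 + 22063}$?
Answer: $\frac{230 i \sqrt{24613}}{24613} \approx 1.466 i$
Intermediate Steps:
$H = i \sqrt{24613}$ ($H = \sqrt{-24613} = i \sqrt{24613} \approx 156.89 i$)
$\frac{Q{\left(143 \right)}}{H} = - \frac{230}{i \sqrt{24613}} = - 230 \left(- \frac{i \sqrt{24613}}{24613}\right) = \frac{230 i \sqrt{24613}}{24613}$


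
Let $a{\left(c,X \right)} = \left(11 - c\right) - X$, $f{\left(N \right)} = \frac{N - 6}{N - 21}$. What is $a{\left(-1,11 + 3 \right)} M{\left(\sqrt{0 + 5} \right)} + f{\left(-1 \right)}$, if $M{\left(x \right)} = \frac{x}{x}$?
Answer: $- \frac{37}{22} \approx -1.6818$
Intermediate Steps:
$f{\left(N \right)} = \frac{-6 + N}{-21 + N}$
$M{\left(x \right)} = 1$
$a{\left(c,X \right)} = 11 - X - c$
$a{\left(-1,11 + 3 \right)} M{\left(\sqrt{0 + 5} \right)} + f{\left(-1 \right)} = \left(11 - \left(11 + 3\right) - -1\right) 1 + \frac{-6 - 1}{-21 - 1} = \left(11 - 14 + 1\right) 1 + \frac{1}{-22} \left(-7\right) = \left(11 - 14 + 1\right) 1 - - \frac{7}{22} = \left(-2\right) 1 + \frac{7}{22} = -2 + \frac{7}{22} = - \frac{37}{22}$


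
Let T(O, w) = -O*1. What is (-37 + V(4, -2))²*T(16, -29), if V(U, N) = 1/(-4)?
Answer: -22201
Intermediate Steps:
V(U, N) = -¼ (V(U, N) = 1*(-¼) = -¼)
T(O, w) = -O
(-37 + V(4, -2))²*T(16, -29) = (-37 - ¼)²*(-1*16) = (-149/4)²*(-16) = (22201/16)*(-16) = -22201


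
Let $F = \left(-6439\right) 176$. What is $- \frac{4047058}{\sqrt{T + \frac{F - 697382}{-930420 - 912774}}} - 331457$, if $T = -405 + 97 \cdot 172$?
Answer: $-331457 - \frac{2023529 \sqrt{13827266192958942}}{7501796443} \approx -3.6318 \cdot 10^{5}$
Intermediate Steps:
$F = -1133264$
$T = 16279$ ($T = -405 + 16684 = 16279$)
$- \frac{4047058}{\sqrt{T + \frac{F - 697382}{-930420 - 912774}}} - 331457 = - \frac{4047058}{\sqrt{16279 + \frac{-1133264 - 697382}{-930420 - 912774}}} - 331457 = - \frac{4047058}{\sqrt{16279 - \frac{1830646}{-1843194}}} - 331457 = - \frac{4047058}{\sqrt{16279 - - \frac{915323}{921597}}} - 331457 = - \frac{4047058}{\sqrt{16279 + \frac{915323}{921597}}} - 331457 = - \frac{4047058}{\sqrt{\frac{15003592886}{921597}}} - 331457 = - \frac{4047058}{\frac{1}{921597} \sqrt{13827266192958942}} - 331457 = - 4047058 \frac{\sqrt{13827266192958942}}{15003592886} - 331457 = - \frac{2023529 \sqrt{13827266192958942}}{7501796443} - 331457 = -331457 - \frac{2023529 \sqrt{13827266192958942}}{7501796443}$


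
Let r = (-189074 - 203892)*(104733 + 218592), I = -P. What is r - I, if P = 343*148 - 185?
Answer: -127055681371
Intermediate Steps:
P = 50579 (P = 50764 - 185 = 50579)
I = -50579 (I = -1*50579 = -50579)
r = -127055731950 (r = -392966*323325 = -127055731950)
r - I = -127055731950 - 1*(-50579) = -127055731950 + 50579 = -127055681371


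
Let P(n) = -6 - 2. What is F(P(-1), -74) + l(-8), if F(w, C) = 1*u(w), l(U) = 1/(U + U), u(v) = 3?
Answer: 47/16 ≈ 2.9375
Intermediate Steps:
l(U) = 1/(2*U)
P(n) = -8
F(w, C) = 3 (F(w, C) = 1*3 = 3)
F(P(-1), -74) + l(-8) = 3 + (½)/(-8) = 3 + (½)*(-⅛) = 3 - 1/16 = 47/16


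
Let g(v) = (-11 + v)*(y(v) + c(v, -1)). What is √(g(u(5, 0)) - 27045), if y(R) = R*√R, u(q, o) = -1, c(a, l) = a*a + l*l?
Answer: √(-27069 + 12*I) ≈ 0.0365 + 164.53*I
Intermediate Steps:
c(a, l) = a² + l²
y(R) = R^(3/2)
g(v) = (-11 + v)*(1 + v² + v^(3/2)) (g(v) = (-11 + v)*(v^(3/2) + (v² + (-1)²)) = (-11 + v)*(v^(3/2) + (v² + 1)) = (-11 + v)*(v^(3/2) + (1 + v²)) = (-11 + v)*(1 + v² + v^(3/2)))
√(g(u(5, 0)) - 27045) = √((-11 - 1 + (-1)³ + (-1)^(5/2) - 11*(-1)² - (-11)*I) - 27045) = √((-11 - 1 - 1 + I - 11*1 - (-11)*I) - 27045) = √((-11 - 1 - 1 + I - 11 + 11*I) - 27045) = √((-24 + 12*I) - 27045) = √(-27069 + 12*I)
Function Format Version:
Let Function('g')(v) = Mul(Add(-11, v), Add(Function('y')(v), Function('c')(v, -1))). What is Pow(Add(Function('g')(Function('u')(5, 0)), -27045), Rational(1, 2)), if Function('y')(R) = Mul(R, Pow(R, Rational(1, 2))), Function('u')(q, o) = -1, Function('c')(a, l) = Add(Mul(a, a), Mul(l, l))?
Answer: Pow(Add(-27069, Mul(12, I)), Rational(1, 2)) ≈ Add(0.0365, Mul(164.53, I))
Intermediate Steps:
Function('c')(a, l) = Add(Pow(a, 2), Pow(l, 2))
Function('y')(R) = Pow(R, Rational(3, 2))
Function('g')(v) = Mul(Add(-11, v), Add(1, Pow(v, 2), Pow(v, Rational(3, 2)))) (Function('g')(v) = Mul(Add(-11, v), Add(Pow(v, Rational(3, 2)), Add(Pow(v, 2), Pow(-1, 2)))) = Mul(Add(-11, v), Add(Pow(v, Rational(3, 2)), Add(Pow(v, 2), 1))) = Mul(Add(-11, v), Add(Pow(v, Rational(3, 2)), Add(1, Pow(v, 2)))) = Mul(Add(-11, v), Add(1, Pow(v, 2), Pow(v, Rational(3, 2)))))
Pow(Add(Function('g')(Function('u')(5, 0)), -27045), Rational(1, 2)) = Pow(Add(Add(-11, -1, Pow(-1, 3), Pow(-1, Rational(5, 2)), Mul(-11, Pow(-1, 2)), Mul(-11, Pow(-1, Rational(3, 2)))), -27045), Rational(1, 2)) = Pow(Add(Add(-11, -1, -1, I, Mul(-11, 1), Mul(-11, Mul(-1, I))), -27045), Rational(1, 2)) = Pow(Add(Add(-11, -1, -1, I, -11, Mul(11, I)), -27045), Rational(1, 2)) = Pow(Add(Add(-24, Mul(12, I)), -27045), Rational(1, 2)) = Pow(Add(-27069, Mul(12, I)), Rational(1, 2))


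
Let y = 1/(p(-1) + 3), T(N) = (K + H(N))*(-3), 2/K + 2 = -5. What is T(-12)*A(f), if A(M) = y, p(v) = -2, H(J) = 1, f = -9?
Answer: -15/7 ≈ -2.1429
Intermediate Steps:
K = -2/7 (K = 2/(-2 - 5) = 2/(-7) = 2*(-1/7) = -2/7 ≈ -0.28571)
T(N) = -15/7 (T(N) = (-2/7 + 1)*(-3) = (5/7)*(-3) = -15/7)
y = 1 (y = 1/(-2 + 3) = 1/1 = 1)
A(M) = 1
T(-12)*A(f) = -15/7*1 = -15/7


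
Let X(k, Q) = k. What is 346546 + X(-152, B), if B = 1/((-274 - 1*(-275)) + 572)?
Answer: 346394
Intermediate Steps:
B = 1/573 (B = 1/((-274 + 275) + 572) = 1/(1 + 572) = 1/573 ≈ 0.0017452)
346546 + X(-152, B) = 346546 - 152 = 346394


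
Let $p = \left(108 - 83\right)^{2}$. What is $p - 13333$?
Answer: $-12708$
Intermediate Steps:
$p = 625$ ($p = 25^{2} = 625$)
$p - 13333 = 625 - 13333 = -12708$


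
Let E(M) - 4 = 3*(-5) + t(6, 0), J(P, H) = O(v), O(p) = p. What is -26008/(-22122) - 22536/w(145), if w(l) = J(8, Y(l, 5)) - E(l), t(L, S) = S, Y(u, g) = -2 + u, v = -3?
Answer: -31145833/11061 ≈ -2815.8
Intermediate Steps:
J(P, H) = -3
E(M) = -11 (E(M) = 4 + (3*(-5) + 0) = 4 + (-15 + 0) = 4 - 15 = -11)
w(l) = 8 (w(l) = -3 - 1*(-11) = -3 + 11 = 8)
-26008/(-22122) - 22536/w(145) = -26008/(-22122) - 22536/8 = -26008*(-1/22122) - 22536*⅛ = 13004/11061 - 2817 = -31145833/11061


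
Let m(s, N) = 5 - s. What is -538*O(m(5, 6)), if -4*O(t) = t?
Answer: 0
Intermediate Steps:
O(t) = -t/4
-538*O(m(5, 6)) = -(-269)*(5 - 1*5)/2 = -(-269)*(5 - 5)/2 = -(-269)*0/2 = -538*0 = 0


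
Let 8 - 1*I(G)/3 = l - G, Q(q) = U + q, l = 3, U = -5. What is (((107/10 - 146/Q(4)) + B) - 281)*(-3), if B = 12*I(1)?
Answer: -2751/10 ≈ -275.10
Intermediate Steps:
Q(q) = -5 + q
I(G) = 15 + 3*G (I(G) = 24 - 3*(3 - G) = 24 + (-9 + 3*G) = 15 + 3*G)
B = 216 (B = 12*(15 + 3*1) = 12*(15 + 3) = 12*18 = 216)
(((107/10 - 146/Q(4)) + B) - 281)*(-3) = (((107/10 - 146/(-5 + 4)) + 216) - 281)*(-3) = (((107*(⅒) - 146/(-1)) + 216) - 281)*(-3) = (((107/10 - 146*(-1)) + 216) - 281)*(-3) = (((107/10 + 146) + 216) - 281)*(-3) = ((1567/10 + 216) - 281)*(-3) = (3727/10 - 281)*(-3) = (917/10)*(-3) = -2751/10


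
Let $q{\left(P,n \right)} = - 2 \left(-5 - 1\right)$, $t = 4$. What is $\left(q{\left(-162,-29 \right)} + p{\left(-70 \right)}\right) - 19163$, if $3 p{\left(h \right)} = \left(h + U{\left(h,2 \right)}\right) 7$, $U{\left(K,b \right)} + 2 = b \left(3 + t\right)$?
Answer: $- \frac{57859}{3} \approx -19286.0$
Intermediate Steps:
$U{\left(K,b \right)} = -2 + 7 b$ ($U{\left(K,b \right)} = -2 + b \left(3 + 4\right) = -2 + b 7 = -2 + 7 b$)
$p{\left(h \right)} = 28 + \frac{7 h}{3}$ ($p{\left(h \right)} = \frac{\left(h + \left(-2 + 7 \cdot 2\right)\right) 7}{3} = \frac{\left(h + \left(-2 + 14\right)\right) 7}{3} = \frac{\left(h + 12\right) 7}{3} = \frac{\left(12 + h\right) 7}{3} = \frac{84 + 7 h}{3} = 28 + \frac{7 h}{3}$)
$q{\left(P,n \right)} = 12$ ($q{\left(P,n \right)} = \left(-2\right) \left(-6\right) = 12$)
$\left(q{\left(-162,-29 \right)} + p{\left(-70 \right)}\right) - 19163 = \left(12 + \left(28 + \frac{7}{3} \left(-70\right)\right)\right) - 19163 = \left(12 + \left(28 - \frac{490}{3}\right)\right) - 19163 = \left(12 - \frac{406}{3}\right) - 19163 = - \frac{370}{3} - 19163 = - \frac{57859}{3}$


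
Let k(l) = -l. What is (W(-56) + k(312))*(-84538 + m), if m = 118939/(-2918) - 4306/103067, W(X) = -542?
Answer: 10861613086323923/150374753 ≈ 7.2230e+7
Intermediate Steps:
m = -12271250821/300749506 (m = 118939*(-1/2918) - 4306*1/103067 = -118939/2918 - 4306/103067 = -12271250821/300749506 ≈ -40.802)
(W(-56) + k(312))*(-84538 + m) = (-542 - 1*312)*(-84538 - 12271250821/300749506) = (-542 - 312)*(-25437032989049/300749506) = -854*(-25437032989049/300749506) = 10861613086323923/150374753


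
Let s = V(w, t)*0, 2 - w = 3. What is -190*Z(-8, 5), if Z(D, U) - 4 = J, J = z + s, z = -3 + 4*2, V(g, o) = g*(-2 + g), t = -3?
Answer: -1710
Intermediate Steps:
w = -1 (w = 2 - 1*3 = 2 - 3 = -1)
z = 5 (z = -3 + 8 = 5)
s = 0 (s = -(-2 - 1)*0 = -1*(-3)*0 = 3*0 = 0)
J = 5 (J = 5 + 0 = 5)
Z(D, U) = 9 (Z(D, U) = 4 + 5 = 9)
-190*Z(-8, 5) = -190*9 = -1710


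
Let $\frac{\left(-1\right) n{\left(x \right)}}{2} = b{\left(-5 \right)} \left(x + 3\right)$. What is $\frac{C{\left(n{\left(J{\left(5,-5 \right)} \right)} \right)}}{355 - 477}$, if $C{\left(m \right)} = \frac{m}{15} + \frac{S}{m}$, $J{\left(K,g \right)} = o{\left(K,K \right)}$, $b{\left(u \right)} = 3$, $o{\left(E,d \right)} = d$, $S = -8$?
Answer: $\frac{91}{3660} \approx 0.024863$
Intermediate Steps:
$J{\left(K,g \right)} = K$
$n{\left(x \right)} = -18 - 6 x$ ($n{\left(x \right)} = - 2 \cdot 3 \left(x + 3\right) = - 2 \cdot 3 \left(3 + x\right) = - 2 \left(9 + 3 x\right) = -18 - 6 x$)
$C{\left(m \right)} = - \frac{8}{m} + \frac{m}{15}$ ($C{\left(m \right)} = \frac{m}{15} - \frac{8}{m} = - \frac{8}{m} + \frac{m}{15}$)
$\frac{C{\left(n{\left(J{\left(5,-5 \right)} \right)} \right)}}{355 - 477} = \frac{- \frac{8}{-18 - 30} + \frac{-18 - 30}{15}}{355 - 477} = \frac{- \frac{8}{-48} + \frac{1}{15} \left(-48\right)}{-122} = \left(\left(-8\right) \left(- \frac{1}{48}\right) - \frac{16}{5}\right) \left(- \frac{1}{122}\right) = \left(\frac{1}{6} - \frac{16}{5}\right) \left(- \frac{1}{122}\right) = \left(- \frac{91}{30}\right) \left(- \frac{1}{122}\right) = \frac{91}{3660}$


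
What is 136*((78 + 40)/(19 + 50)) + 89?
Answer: 22189/69 ≈ 321.58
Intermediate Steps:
136*((78 + 40)/(19 + 50)) + 89 = 136*(118/69) + 89 = 16048/69 + 89 = 22189/69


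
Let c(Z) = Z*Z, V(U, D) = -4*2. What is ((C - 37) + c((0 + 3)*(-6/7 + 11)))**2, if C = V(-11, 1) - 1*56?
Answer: 1633776400/2401 ≈ 6.8046e+5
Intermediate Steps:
V(U, D) = -8
C = -64 (C = -8 - 1*56 = -8 - 56 = -64)
c(Z) = Z**2
((C - 37) + c((0 + 3)*(-6/7 + 11)))**2 = ((-64 - 37) + ((0 + 3)*(-6/7 + 11))**2)**2 = (-101 + (3*(-6*1/7 + 11))**2)**2 = (-101 + (3*(-6/7 + 11))**2)**2 = (-101 + (3*(71/7))**2)**2 = (-101 + (213/7)**2)**2 = (-101 + 45369/49)**2 = (40420/49)**2 = 1633776400/2401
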